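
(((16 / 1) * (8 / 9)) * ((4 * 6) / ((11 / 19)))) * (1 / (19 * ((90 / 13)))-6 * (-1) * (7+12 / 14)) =288968192 / 10395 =27798.77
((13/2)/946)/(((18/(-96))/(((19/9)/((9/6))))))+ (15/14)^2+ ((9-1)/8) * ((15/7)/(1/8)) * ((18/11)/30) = 2.03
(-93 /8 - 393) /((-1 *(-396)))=-1079 /1056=-1.02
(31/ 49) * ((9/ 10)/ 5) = 279/ 2450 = 0.11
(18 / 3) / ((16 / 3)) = 9 / 8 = 1.12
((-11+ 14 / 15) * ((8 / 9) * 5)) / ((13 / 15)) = -6040 / 117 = -51.62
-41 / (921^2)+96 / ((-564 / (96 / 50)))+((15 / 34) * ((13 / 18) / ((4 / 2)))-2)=-293808111259 / 135548911800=-2.17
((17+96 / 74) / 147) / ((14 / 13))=8801 / 76146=0.12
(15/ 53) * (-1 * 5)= -75/ 53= -1.42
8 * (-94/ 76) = -188/ 19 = -9.89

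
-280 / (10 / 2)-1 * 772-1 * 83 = -911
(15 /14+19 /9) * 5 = 2005 /126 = 15.91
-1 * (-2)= 2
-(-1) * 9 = 9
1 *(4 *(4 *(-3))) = -48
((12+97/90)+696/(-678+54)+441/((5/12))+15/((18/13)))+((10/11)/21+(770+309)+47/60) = 2161.02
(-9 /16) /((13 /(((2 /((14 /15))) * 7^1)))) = -135 /208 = -0.65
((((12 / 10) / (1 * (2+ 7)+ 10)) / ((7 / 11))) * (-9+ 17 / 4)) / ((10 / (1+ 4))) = -33 / 140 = -0.24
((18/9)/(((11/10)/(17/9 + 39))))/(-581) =-7360/57519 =-0.13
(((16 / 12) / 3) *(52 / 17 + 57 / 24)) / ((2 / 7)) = 8.45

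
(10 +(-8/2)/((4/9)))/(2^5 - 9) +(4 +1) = 116/23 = 5.04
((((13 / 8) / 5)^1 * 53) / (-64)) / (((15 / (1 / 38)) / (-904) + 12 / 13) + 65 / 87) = -88056267 / 340155520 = -0.26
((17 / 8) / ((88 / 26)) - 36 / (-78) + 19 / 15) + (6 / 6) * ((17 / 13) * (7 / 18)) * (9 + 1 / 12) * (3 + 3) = 6192397 / 205920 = 30.07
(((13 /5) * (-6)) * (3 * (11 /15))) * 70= -12012 /5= -2402.40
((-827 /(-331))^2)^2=467758877041 /12003612721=38.97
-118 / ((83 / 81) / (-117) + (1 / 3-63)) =1118286 / 593975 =1.88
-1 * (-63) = 63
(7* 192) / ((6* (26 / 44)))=4928 / 13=379.08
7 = 7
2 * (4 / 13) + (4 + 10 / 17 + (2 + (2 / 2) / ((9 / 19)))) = 18527 / 1989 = 9.31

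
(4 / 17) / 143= 4 / 2431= 0.00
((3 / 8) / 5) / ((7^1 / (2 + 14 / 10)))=51 / 1400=0.04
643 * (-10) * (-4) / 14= 12860 / 7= 1837.14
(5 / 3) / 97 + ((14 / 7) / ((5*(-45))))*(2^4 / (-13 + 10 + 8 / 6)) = 1243 / 12125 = 0.10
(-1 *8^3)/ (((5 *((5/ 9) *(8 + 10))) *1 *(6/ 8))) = -1024/ 75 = -13.65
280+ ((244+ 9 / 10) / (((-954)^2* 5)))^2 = 579817793425197601 / 2070777833640000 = 280.00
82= 82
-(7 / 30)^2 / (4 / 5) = -49 / 720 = -0.07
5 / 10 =1 / 2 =0.50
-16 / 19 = -0.84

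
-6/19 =-0.32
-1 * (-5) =5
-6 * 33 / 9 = -22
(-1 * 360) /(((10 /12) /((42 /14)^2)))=-3888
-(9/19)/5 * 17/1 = -153/95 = -1.61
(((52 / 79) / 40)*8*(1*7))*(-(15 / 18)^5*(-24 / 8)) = 56875 / 51192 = 1.11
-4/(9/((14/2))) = -3.11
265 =265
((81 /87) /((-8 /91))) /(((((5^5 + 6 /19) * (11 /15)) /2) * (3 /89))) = -2967705 /10824308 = -0.27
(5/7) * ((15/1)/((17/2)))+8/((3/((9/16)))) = 657/238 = 2.76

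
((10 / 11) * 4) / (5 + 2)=40 / 77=0.52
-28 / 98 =-2 / 7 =-0.29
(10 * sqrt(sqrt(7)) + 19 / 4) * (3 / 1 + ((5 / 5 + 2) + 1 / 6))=703 / 24 + 185 * 7^(1 / 4) / 3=129.60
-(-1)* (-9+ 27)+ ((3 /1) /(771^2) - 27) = -1783322 /198147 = -9.00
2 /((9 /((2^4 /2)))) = 16 /9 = 1.78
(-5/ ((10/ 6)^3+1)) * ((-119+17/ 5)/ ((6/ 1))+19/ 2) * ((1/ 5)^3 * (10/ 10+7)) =2637/ 4750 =0.56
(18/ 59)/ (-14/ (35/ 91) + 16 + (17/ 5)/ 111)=-1998/ 133399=-0.01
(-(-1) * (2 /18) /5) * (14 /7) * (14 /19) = 0.03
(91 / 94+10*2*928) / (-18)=-193859 / 188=-1031.16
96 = 96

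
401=401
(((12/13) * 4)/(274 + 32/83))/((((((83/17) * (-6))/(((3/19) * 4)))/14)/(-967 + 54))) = 10430112/2812589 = 3.71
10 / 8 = 5 / 4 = 1.25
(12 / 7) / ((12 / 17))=17 / 7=2.43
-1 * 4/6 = -2/3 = -0.67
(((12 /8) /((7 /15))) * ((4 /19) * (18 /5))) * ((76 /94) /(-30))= -108 /1645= -0.07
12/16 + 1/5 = 19/20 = 0.95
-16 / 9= -1.78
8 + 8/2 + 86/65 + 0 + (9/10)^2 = 18373/1300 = 14.13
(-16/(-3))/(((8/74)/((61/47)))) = 9028/141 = 64.03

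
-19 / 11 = -1.73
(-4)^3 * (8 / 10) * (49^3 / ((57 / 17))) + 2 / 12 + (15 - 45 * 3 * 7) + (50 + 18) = -1024508141 / 570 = -1797382.70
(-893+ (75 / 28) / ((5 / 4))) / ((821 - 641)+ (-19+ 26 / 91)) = -6236 / 1129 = -5.52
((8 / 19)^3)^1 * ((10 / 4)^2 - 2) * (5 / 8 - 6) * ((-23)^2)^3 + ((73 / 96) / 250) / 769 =-31955230696922763293 / 126589704000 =-252431514.47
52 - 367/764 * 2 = 19497/382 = 51.04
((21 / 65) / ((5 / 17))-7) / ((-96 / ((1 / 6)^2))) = 959 / 561600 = 0.00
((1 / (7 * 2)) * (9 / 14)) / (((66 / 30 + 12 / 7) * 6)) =15 / 7672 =0.00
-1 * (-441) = 441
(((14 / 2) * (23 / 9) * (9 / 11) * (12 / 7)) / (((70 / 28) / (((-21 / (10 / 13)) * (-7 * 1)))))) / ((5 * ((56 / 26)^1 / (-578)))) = -141541218 / 1375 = -102939.07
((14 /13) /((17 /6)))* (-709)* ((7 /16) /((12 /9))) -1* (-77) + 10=-5037 /3536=-1.42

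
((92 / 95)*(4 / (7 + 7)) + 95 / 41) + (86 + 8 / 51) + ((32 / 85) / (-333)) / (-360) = 616428371417 / 6945622425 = 88.75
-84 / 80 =-21 / 20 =-1.05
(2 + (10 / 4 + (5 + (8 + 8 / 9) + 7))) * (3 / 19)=457 / 114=4.01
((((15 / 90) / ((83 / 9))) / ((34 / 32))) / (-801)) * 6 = -16 / 125579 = -0.00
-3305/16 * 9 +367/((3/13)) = -12899/48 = -268.73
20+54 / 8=107 / 4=26.75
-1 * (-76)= 76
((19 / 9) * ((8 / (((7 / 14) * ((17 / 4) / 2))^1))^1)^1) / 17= 2432 / 2601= 0.94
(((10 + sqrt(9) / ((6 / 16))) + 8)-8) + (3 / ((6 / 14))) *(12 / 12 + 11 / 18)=527 / 18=29.28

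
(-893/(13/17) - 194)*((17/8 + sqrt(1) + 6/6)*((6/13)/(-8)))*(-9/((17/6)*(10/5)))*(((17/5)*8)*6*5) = -141960357/338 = -420001.06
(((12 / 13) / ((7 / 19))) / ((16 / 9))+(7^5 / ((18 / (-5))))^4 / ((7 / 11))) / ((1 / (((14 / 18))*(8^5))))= 14605176423114928235616256 / 767637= 19026149629466698759.46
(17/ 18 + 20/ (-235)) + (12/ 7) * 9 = 16.29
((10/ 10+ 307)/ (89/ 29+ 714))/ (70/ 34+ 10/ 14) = 48314/ 311925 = 0.15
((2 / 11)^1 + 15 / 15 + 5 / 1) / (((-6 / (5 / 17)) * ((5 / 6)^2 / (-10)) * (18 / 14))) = 112 / 33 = 3.39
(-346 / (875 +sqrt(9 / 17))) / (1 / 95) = -244470625 / 6507808 +49305 * sqrt(17) / 6507808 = -37.53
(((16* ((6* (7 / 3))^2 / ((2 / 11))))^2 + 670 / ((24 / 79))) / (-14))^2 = 12744532385470911169 / 28224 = 451549475108804.96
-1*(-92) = 92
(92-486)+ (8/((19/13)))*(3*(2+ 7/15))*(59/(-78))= -121022/285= -424.64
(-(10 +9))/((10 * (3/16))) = -152/15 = -10.13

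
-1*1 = -1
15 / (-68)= -15 / 68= -0.22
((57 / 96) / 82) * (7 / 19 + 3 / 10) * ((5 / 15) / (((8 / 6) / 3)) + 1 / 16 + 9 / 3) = 7747 / 419840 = 0.02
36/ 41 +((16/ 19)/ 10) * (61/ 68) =63142/ 66215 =0.95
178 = 178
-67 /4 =-16.75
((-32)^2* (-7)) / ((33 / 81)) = -193536 / 11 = -17594.18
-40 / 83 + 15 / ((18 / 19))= 7645 / 498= 15.35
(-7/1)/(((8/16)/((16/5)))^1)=-224/5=-44.80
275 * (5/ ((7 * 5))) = 275/ 7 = 39.29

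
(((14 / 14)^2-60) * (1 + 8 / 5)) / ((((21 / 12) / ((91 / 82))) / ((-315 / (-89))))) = -1256346 / 3649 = -344.30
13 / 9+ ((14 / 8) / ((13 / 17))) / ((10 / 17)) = 24967 / 4680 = 5.33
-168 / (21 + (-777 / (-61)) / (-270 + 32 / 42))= -2759152 / 344117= -8.02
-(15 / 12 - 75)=295 / 4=73.75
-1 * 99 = -99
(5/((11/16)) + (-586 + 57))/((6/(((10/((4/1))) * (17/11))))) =-162605/484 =-335.96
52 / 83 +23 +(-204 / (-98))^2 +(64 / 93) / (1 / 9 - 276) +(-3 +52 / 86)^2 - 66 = -32.31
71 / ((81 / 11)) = 781 / 81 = 9.64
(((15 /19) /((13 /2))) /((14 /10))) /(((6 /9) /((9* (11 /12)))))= 7425 /6916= 1.07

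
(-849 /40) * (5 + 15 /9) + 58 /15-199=-10099 /30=-336.63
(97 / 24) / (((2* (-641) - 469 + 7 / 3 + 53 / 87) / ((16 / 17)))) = -5626 / 2585377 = -0.00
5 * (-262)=-1310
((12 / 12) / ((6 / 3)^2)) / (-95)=-1 / 380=-0.00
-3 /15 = -1 /5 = -0.20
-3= -3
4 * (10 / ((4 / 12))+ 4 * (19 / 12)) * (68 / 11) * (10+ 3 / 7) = 9369.28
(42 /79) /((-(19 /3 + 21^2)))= -63 /53009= -0.00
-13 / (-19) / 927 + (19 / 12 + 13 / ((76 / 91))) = 604121 / 35226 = 17.15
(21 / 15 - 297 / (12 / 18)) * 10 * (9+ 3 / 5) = -213168 / 5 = -42633.60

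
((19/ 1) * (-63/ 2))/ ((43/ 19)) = -22743/ 86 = -264.45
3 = 3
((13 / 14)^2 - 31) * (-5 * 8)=59070 / 49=1205.51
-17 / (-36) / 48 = 0.01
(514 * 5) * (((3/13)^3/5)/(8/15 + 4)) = 104085/74698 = 1.39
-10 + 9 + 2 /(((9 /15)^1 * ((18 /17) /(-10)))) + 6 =-715 /27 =-26.48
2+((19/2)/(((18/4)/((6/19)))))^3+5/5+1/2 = 205/54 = 3.80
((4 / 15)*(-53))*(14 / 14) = -212 / 15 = -14.13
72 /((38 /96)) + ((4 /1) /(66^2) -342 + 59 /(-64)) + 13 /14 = -1484036039 /9269568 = -160.10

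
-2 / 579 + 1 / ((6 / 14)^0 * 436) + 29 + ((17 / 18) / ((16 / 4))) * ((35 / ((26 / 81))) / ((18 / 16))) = 170269669 / 3281772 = 51.88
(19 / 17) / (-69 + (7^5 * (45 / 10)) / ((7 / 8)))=19 / 1468239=0.00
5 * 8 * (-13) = -520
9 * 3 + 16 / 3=97 / 3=32.33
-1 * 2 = -2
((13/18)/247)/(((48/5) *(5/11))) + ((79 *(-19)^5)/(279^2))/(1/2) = -237863942623/47327328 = -5025.93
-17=-17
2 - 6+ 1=-3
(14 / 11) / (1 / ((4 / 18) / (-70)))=-2 / 495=-0.00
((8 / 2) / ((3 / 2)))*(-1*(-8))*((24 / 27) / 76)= 128 / 513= 0.25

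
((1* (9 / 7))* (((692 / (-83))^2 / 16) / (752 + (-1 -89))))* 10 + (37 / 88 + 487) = 487.50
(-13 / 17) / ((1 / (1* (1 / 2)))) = -13 / 34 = -0.38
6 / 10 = 3 / 5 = 0.60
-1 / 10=-0.10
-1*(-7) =7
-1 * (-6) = 6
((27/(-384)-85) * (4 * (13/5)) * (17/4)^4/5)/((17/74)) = -25732373017/102400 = -251292.71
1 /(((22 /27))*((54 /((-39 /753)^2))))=169 /2772044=0.00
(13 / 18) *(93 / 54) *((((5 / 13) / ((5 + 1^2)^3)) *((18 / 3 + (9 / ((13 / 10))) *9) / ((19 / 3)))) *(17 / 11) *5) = 487475 / 2640924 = 0.18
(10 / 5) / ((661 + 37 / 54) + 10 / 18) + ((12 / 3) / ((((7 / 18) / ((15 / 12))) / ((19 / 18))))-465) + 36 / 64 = -1805811121 / 4005232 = -450.86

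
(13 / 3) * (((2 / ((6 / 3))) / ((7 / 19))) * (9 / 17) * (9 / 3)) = 2223 / 119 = 18.68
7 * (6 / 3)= 14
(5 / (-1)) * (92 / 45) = -92 / 9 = -10.22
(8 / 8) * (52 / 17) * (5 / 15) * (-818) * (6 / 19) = -85072 / 323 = -263.38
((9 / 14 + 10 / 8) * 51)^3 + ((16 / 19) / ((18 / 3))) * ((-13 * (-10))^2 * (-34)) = 1024765973239 / 1251264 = 818984.62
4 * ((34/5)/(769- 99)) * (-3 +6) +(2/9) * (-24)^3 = -5145396/1675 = -3071.88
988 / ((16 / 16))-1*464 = 524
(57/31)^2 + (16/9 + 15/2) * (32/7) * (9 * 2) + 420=7983667/6727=1186.81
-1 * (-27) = 27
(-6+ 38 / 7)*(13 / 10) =-26 / 35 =-0.74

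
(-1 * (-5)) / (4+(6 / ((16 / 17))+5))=40 / 123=0.33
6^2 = 36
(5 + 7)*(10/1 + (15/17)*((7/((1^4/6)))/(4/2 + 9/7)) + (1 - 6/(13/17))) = 880332/5083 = 173.19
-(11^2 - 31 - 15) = -75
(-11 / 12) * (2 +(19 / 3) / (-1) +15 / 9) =22 / 9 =2.44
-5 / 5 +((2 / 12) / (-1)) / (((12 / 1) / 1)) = -1.01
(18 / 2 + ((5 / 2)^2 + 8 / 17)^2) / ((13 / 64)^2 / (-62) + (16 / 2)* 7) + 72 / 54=2.30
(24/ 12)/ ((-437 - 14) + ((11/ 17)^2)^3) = -24137569/ 5442136029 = -0.00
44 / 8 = 11 / 2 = 5.50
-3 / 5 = -0.60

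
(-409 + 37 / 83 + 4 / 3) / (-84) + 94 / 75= 1595159 / 261450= 6.10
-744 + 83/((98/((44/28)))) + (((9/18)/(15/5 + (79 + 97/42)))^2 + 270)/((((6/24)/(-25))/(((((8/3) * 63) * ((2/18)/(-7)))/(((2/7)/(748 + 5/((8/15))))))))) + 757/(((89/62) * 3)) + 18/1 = 438326315081508385423/2296609889322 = 190857975.98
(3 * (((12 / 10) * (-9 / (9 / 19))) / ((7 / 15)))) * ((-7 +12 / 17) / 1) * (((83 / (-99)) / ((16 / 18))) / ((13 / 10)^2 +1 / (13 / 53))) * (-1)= 164520525 / 1090397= 150.88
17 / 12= 1.42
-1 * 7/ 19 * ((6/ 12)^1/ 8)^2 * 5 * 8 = -35/ 608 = -0.06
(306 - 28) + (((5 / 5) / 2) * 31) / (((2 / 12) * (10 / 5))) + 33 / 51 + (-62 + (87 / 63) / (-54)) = 2536228 / 9639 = 263.12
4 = 4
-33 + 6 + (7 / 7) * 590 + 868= 1431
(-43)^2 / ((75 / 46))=85054 / 75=1134.05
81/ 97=0.84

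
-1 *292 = -292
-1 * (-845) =845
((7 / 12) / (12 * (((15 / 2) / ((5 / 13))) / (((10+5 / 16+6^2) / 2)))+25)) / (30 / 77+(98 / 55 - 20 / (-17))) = 79135 / 15943968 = 0.00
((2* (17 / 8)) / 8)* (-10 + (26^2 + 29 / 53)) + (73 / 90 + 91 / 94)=1276564333 / 3587040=355.88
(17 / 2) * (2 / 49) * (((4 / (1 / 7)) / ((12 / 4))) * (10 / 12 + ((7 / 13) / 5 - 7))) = -80342 / 4095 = -19.62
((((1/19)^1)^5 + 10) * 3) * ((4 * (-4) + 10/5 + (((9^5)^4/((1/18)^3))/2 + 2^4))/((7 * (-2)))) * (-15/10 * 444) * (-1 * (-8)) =7015541628264263368353173940747696/17332693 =404757738930947624143182700.00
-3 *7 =-21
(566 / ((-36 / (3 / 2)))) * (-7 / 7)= 283 / 12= 23.58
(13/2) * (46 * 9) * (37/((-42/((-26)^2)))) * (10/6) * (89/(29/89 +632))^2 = -52912.68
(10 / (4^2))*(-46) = -115 / 4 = -28.75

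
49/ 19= 2.58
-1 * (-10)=10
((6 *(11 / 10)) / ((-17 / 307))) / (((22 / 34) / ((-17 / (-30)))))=-5219 / 50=-104.38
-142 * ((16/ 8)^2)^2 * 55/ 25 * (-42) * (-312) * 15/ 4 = -245621376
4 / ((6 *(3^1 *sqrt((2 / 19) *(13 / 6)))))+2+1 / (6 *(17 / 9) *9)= 2 *sqrt(741) / 117+205 / 102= 2.48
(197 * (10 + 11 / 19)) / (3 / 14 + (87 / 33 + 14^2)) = 6097938 / 581837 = 10.48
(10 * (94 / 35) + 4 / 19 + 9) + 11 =6260 / 133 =47.07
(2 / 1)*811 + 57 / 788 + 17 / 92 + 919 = 11514436 / 4531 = 2541.26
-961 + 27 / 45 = -4802 / 5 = -960.40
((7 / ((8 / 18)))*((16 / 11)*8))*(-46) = -92736 / 11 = -8430.55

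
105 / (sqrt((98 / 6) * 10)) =8.22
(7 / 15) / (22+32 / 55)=77 / 3726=0.02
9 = 9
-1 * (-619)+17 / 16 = 9921 / 16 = 620.06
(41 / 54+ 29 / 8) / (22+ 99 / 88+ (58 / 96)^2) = 30304 / 162363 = 0.19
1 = 1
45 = 45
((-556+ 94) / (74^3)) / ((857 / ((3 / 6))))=-231 / 347276968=-0.00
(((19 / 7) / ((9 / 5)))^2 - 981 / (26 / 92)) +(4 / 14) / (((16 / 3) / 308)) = -356272837 / 103194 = -3452.46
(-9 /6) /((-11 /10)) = 15 /11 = 1.36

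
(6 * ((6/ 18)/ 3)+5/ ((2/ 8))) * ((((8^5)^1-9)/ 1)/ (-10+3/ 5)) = -216070/ 3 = -72023.33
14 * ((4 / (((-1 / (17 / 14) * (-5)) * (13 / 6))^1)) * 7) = 2856 / 65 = 43.94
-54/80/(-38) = 27/1520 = 0.02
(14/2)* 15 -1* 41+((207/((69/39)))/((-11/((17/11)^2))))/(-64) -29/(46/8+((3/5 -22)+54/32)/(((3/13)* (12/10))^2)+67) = 5253897034505/81387263936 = 64.55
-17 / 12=-1.42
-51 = -51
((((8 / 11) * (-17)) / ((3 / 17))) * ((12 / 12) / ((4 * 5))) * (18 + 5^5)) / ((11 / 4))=-7266616 / 1815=-4003.65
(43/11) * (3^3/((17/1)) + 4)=4085/187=21.84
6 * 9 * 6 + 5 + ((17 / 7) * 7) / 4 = 1333 / 4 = 333.25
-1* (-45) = 45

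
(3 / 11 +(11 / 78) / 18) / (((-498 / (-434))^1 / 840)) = 205.38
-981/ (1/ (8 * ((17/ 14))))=-66708/ 7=-9529.71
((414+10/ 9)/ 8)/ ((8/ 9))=467/ 8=58.38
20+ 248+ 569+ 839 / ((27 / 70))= 81329 / 27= 3012.19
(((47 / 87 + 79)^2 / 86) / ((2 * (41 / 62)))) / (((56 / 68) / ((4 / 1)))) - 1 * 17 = 23648179307 / 93409029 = 253.17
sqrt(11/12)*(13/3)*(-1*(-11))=143*sqrt(33)/18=45.64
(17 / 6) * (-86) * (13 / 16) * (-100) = 237575 / 12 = 19797.92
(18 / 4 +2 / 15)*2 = 139 / 15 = 9.27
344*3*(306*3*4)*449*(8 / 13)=13611898368 / 13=1047069105.23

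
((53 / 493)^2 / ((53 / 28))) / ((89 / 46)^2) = 3140144 / 1925191129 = 0.00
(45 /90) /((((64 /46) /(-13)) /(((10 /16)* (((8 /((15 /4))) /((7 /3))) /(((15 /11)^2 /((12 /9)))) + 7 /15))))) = -7927387 /2419200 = -3.28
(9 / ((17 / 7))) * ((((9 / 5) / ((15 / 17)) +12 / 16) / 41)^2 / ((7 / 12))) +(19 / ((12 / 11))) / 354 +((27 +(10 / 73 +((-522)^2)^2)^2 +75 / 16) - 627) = 5512695749135977214052.02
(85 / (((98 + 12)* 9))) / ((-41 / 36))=-34 / 451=-0.08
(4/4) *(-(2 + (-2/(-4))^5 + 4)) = -193/32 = -6.03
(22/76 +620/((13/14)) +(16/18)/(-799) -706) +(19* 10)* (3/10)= 67426055/3552354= 18.98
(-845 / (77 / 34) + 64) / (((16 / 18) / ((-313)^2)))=-10493361621 / 308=-34069355.91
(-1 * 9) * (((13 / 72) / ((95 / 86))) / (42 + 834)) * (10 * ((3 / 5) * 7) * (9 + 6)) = -11739 / 11096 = -1.06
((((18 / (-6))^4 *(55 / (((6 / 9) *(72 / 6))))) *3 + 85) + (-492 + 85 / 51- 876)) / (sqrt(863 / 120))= 145.16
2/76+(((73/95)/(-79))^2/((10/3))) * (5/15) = 7413852/281625125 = 0.03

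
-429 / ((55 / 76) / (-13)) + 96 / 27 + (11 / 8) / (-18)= 1850371 / 240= 7709.88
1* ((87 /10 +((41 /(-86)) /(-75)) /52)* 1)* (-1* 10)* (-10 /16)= 54.38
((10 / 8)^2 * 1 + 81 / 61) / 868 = 13 / 3904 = 0.00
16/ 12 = 4/ 3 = 1.33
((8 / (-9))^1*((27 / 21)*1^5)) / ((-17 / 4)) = 32 / 119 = 0.27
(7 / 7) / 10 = 1 / 10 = 0.10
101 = 101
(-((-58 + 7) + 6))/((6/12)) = 90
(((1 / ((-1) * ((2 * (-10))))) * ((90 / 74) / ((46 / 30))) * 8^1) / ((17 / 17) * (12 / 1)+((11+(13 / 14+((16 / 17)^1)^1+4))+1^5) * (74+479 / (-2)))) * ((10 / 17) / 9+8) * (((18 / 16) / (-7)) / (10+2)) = 27765 / 2386256762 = 0.00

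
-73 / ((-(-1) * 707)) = -73 / 707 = -0.10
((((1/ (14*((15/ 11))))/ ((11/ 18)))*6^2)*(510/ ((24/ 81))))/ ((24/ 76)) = 235467/ 14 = 16819.07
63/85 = 0.74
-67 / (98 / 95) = -6365 / 98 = -64.95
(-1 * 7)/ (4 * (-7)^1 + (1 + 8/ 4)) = 7/ 25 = 0.28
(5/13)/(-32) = -5/416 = -0.01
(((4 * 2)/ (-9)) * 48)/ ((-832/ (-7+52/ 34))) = -62/ 221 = -0.28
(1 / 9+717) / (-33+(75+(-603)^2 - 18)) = 6454 / 3272697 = 0.00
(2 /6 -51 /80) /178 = -73 /42720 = -0.00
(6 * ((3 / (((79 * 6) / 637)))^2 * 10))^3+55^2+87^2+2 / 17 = 3833224477765435398475 / 4132486743857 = 927583006.40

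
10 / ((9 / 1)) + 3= 37 / 9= 4.11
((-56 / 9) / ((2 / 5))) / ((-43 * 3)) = 140 / 1161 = 0.12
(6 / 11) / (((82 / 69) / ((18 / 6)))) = 621 / 451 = 1.38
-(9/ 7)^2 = -1.65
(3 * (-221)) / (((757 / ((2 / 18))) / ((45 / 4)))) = -3315 / 3028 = -1.09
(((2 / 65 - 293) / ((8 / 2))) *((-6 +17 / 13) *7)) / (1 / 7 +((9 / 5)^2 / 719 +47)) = 204625699565 / 4010246292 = 51.03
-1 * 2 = -2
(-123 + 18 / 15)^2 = 370881 / 25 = 14835.24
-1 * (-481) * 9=4329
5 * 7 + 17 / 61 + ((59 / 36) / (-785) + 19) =93565261 / 1723860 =54.28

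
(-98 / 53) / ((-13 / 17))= 1666 / 689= 2.42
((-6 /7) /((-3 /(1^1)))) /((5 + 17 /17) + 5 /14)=4 /89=0.04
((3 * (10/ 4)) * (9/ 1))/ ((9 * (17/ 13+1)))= 3.25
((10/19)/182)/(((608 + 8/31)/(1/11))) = 155/358622264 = 0.00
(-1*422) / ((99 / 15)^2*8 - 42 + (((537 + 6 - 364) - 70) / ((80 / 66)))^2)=-675200 / 13428777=-0.05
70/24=35/12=2.92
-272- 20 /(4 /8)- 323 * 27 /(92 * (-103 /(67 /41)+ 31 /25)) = -2956198917 /9521816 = -310.47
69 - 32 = 37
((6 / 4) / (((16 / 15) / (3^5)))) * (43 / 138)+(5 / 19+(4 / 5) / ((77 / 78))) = 1158076141 / 10767680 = 107.55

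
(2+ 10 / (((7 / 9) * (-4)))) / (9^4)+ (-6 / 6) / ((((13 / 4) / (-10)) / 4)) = 14696419 / 1194102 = 12.31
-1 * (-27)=27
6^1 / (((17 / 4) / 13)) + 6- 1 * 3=363 / 17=21.35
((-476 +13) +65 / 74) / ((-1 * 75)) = 11399 / 1850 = 6.16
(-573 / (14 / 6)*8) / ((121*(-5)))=13752 / 4235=3.25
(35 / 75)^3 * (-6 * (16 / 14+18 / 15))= -8036 / 5625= -1.43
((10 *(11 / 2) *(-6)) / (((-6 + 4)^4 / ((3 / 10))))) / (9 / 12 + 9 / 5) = -165 / 68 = -2.43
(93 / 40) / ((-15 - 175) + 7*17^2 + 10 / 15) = 279 / 220040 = 0.00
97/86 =1.13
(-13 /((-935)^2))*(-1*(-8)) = -104 /874225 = -0.00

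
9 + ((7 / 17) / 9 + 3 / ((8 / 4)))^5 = 47822103919577 / 2682916351776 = 17.82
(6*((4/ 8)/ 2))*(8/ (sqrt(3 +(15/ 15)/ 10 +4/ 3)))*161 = 276*sqrt(3990)/ 19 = 917.58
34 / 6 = 17 / 3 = 5.67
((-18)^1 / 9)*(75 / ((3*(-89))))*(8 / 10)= 40 / 89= 0.45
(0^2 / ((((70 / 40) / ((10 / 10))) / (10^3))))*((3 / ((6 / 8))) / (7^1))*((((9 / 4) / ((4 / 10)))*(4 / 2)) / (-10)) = 0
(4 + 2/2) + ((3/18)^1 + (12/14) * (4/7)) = 1663/294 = 5.66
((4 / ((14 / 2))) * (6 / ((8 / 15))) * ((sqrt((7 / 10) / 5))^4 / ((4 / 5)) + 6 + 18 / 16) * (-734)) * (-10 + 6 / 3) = 269883.41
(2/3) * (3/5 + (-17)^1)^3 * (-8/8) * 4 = 4410944/375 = 11762.52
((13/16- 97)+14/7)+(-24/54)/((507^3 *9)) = -15908240543545/168899700528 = -94.19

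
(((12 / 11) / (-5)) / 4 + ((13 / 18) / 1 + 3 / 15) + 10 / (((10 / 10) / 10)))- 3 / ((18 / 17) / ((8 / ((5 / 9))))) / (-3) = 113323 / 990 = 114.47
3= 3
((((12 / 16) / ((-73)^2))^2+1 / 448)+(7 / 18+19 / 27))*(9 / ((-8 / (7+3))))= -1880389561835 / 152668943616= -12.32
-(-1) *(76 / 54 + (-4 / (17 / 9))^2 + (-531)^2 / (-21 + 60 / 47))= -11484893467 / 803709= -14289.87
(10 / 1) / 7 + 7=59 / 7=8.43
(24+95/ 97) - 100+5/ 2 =-14069/ 194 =-72.52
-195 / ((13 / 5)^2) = -28.85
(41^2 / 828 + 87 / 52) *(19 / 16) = 378689 / 86112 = 4.40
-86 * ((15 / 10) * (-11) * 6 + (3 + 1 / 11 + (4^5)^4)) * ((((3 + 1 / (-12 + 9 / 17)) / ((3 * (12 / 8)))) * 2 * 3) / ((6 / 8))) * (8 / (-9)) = 25207397712131749888 / 57915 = 435248169077643.96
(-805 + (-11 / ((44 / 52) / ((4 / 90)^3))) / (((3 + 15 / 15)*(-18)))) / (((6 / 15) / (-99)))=3631103366 / 18225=199237.50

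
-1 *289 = -289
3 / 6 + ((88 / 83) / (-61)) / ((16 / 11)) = 2471 / 5063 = 0.49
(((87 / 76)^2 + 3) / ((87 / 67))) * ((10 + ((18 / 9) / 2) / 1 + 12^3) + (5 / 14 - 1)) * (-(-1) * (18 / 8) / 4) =121789576089 / 37520896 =3245.91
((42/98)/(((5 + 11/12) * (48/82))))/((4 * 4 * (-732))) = -41/3880576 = -0.00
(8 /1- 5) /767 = 3 /767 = 0.00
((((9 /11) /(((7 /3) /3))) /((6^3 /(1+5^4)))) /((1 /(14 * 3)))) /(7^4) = 2817 /52822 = 0.05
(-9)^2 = 81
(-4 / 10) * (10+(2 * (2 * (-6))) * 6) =268 / 5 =53.60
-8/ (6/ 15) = -20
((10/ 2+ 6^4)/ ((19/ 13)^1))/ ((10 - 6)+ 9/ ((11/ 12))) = 186043/ 2888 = 64.42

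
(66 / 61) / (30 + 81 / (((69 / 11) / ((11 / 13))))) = 6578 / 248819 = 0.03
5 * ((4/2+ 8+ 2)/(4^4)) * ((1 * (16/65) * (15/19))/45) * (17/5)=17/4940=0.00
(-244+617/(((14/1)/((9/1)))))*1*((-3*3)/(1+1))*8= -5495.14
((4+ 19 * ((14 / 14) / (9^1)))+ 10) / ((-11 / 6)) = -290 / 33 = -8.79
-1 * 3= -3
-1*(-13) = 13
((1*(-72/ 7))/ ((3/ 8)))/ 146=-96/ 511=-0.19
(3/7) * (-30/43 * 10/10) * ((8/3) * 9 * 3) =-6480/301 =-21.53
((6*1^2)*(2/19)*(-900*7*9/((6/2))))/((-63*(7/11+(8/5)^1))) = 66000/779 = 84.72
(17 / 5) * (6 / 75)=34 / 125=0.27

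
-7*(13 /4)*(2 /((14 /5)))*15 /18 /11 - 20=-5605 /264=-21.23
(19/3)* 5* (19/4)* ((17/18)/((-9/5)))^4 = 94222128125/8264970432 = 11.40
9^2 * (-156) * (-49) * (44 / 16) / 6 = 567567 / 2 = 283783.50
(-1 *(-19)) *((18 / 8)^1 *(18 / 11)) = 1539 / 22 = 69.95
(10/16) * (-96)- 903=-963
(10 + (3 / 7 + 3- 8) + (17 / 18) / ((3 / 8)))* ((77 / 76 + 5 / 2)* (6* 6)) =133678 / 133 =1005.10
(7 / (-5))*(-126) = 882 / 5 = 176.40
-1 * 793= -793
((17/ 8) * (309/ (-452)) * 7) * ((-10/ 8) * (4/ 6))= 61285/ 7232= 8.47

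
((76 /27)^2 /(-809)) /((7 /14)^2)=-23104 /589761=-0.04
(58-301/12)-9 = 287/12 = 23.92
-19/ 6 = -3.17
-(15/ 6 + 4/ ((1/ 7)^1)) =-61/ 2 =-30.50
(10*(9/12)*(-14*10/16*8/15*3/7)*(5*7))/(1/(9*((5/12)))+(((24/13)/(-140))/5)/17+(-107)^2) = -60913125/1328401147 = -0.05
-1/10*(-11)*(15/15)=11/10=1.10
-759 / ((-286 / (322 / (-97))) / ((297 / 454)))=-3299373 / 572494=-5.76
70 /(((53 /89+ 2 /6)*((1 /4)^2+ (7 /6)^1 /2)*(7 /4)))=64080 /961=66.68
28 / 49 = 4 / 7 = 0.57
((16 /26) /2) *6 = 1.85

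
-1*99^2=-9801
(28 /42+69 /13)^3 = 213.24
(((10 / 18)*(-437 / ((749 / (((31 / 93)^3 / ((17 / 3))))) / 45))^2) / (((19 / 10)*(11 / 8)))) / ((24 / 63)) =12563750 / 764323791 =0.02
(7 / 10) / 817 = 7 / 8170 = 0.00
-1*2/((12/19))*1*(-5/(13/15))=475/26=18.27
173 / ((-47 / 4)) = -692 / 47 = -14.72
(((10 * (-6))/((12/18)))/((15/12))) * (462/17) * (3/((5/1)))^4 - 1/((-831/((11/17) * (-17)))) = -253.60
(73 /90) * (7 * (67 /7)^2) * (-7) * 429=-46860671 /30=-1562022.37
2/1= 2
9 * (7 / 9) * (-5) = -35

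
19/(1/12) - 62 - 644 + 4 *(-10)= -518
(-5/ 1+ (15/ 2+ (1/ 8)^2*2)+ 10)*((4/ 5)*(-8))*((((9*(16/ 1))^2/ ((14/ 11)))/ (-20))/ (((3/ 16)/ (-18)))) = -1097597952/ 175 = -6271988.30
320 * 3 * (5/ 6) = 800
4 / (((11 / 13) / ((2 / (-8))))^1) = -13 / 11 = -1.18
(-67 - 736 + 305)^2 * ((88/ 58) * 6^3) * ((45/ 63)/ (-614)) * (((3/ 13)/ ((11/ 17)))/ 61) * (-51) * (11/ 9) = 1702954186560/ 49420553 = 34458.42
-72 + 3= -69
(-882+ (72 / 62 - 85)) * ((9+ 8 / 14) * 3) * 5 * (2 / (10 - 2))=-30090705 / 868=-34666.71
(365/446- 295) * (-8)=524820/223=2353.45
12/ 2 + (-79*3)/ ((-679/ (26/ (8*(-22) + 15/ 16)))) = 11312682/ 1901879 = 5.95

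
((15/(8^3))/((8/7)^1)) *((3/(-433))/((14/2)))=-0.00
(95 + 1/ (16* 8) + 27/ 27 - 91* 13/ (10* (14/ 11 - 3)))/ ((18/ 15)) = 137.08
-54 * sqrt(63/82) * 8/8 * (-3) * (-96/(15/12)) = -93312 * sqrt(574)/205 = -10905.35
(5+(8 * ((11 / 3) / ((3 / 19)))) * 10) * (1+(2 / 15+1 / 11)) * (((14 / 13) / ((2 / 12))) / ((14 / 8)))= 10836896 / 1287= 8420.28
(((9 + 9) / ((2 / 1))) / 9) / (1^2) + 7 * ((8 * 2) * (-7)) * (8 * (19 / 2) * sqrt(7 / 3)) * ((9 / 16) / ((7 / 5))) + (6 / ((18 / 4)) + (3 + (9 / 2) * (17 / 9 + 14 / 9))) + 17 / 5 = 727 / 30-7980 * sqrt(21) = -36544.72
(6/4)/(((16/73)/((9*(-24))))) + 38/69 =-407845/276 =-1477.70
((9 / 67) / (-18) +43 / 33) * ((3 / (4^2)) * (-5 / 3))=-28645 / 70752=-0.40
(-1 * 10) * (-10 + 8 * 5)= -300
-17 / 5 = -3.40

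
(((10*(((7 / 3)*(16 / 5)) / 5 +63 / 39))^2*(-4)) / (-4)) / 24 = 9186961 / 228150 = 40.27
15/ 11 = 1.36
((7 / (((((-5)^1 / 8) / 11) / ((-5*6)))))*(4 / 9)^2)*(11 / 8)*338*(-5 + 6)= 9161152 / 27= 339301.93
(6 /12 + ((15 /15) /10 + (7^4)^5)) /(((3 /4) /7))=11170917281665680224 /15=744727818777712014.93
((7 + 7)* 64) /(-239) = -896 /239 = -3.75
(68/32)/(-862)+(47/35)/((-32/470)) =-476099/24136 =-19.73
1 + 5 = 6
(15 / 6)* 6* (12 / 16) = 45 / 4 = 11.25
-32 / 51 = -0.63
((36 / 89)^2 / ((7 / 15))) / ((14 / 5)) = 48600 / 388129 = 0.13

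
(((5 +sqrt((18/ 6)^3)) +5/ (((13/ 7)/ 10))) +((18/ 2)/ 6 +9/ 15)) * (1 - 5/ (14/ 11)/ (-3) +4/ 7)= 121 * sqrt(3)/ 14 +535183/ 5460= 112.99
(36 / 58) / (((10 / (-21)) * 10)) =-189 / 1450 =-0.13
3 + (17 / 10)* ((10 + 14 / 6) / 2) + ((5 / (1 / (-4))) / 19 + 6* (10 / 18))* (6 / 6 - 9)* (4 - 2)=-8743 / 380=-23.01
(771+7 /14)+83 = 1709 /2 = 854.50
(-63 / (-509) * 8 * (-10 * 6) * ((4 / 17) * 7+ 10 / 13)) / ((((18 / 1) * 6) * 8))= -18690 / 112489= -0.17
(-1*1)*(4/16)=-0.25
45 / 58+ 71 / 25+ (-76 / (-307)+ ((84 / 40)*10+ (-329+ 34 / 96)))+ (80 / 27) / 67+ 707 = 2597897581597 / 6442210800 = 403.26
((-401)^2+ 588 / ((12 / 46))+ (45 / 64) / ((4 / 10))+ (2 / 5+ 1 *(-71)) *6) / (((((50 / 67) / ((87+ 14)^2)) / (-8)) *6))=-71138813741207 / 24000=-2964117239.22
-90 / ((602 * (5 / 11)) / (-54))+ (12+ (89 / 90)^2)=74944021 / 2438100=30.74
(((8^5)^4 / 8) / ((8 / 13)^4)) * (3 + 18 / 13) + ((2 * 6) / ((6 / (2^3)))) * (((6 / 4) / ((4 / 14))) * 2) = 4406103732312342696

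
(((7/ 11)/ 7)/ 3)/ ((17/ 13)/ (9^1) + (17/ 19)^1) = 741/ 25432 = 0.03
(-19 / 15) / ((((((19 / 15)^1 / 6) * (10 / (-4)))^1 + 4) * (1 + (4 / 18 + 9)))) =-513 / 14375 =-0.04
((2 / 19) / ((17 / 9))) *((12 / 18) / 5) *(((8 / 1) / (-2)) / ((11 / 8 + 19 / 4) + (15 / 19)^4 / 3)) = -0.00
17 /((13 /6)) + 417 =5523 /13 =424.85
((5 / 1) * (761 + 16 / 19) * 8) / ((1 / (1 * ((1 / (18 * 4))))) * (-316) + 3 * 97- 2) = -579000 / 426797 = -1.36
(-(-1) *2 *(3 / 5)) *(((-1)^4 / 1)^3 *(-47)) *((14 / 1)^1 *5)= -3948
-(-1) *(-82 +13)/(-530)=69/530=0.13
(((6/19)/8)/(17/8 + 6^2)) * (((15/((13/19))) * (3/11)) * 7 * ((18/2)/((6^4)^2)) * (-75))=-175/10048896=-0.00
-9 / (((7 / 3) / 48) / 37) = -6850.29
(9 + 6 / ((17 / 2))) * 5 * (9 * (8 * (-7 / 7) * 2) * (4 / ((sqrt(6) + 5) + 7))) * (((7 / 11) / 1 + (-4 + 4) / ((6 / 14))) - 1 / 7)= -3283200 / 2737 + 273600 * sqrt(6) / 2737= -954.70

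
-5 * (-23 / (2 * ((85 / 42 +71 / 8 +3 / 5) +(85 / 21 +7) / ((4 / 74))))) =48300 / 181339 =0.27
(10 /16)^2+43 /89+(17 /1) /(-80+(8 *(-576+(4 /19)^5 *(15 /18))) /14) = 6303047956863 /7573769123008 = 0.83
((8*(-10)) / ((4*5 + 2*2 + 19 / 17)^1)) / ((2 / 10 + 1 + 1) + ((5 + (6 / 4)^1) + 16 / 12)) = -40800 / 128527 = -0.32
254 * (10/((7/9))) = 22860/7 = 3265.71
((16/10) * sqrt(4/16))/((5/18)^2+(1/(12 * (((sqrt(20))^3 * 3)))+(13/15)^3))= 61148390400/55654461619 -11664000 * sqrt(5)/55654461619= 1.10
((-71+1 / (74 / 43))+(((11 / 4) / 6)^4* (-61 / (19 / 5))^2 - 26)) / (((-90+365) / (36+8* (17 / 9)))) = -1733695397273 / 109680417792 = -15.81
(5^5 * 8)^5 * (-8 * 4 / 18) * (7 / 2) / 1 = -546875000000000000000000 / 9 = -60763888888888888888888.89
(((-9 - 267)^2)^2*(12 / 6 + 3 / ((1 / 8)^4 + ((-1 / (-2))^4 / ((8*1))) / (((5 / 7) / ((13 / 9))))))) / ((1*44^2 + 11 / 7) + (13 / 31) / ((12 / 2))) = 4222417941873589248 / 7459946213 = 566011847.98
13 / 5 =2.60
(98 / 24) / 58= 49 / 696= 0.07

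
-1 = -1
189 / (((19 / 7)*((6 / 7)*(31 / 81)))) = 212.26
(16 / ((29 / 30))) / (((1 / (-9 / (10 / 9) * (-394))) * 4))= 382968 / 29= 13205.79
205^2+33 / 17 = 714458 / 17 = 42026.94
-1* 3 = -3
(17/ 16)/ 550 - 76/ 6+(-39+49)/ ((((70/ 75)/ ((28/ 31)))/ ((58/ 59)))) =-152164321/ 48285600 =-3.15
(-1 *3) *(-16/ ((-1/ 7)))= -336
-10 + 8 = -2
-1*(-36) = 36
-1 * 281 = -281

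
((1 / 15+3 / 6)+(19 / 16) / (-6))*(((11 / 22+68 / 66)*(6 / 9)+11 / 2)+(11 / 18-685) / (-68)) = 13174523 / 2154240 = 6.12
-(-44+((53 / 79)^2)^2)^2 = -2910139446750564889 / 1517108809906561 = -1918.21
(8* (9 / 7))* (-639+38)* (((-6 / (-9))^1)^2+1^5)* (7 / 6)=-31252 / 3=-10417.33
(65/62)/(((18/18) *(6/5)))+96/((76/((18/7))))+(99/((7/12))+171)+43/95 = 85417517/247380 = 345.29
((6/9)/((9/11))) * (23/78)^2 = 5819/82134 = 0.07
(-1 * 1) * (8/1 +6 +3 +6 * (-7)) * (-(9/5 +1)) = -70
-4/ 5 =-0.80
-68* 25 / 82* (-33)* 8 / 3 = 74800 / 41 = 1824.39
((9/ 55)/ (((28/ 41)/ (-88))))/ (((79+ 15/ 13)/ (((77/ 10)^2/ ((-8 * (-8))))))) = -4063059/ 16672000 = -0.24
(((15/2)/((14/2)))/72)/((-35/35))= -0.01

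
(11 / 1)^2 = 121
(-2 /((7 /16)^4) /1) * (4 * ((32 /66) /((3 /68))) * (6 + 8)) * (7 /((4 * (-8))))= 35651584 /4851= 7349.33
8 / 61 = 0.13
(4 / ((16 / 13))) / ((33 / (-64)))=-208 / 33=-6.30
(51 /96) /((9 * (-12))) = -17 /3456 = -0.00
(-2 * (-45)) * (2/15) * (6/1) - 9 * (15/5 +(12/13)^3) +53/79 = 6698168/173563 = 38.59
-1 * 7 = -7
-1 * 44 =-44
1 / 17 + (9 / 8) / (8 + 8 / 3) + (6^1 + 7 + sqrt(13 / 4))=14.97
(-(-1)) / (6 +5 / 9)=9 / 59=0.15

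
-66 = -66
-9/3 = -3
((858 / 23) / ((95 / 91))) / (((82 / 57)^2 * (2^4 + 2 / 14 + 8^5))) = 3594591 / 6825179390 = 0.00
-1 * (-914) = 914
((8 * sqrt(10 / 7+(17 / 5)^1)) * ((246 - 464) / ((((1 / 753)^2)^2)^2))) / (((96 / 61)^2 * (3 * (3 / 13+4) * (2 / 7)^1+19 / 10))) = -28939603793111881506432020.00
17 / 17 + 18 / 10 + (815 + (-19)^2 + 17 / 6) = 35449 / 30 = 1181.63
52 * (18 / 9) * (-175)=-18200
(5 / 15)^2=1 / 9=0.11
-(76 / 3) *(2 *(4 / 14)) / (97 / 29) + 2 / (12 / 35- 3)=-106942 / 21049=-5.08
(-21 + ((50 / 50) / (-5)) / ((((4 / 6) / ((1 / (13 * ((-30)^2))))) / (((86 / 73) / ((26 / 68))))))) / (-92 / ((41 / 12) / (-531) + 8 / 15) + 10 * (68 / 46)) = 1596227634523 / 12148305585000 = 0.13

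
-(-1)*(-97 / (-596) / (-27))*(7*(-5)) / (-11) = -3395 / 177012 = -0.02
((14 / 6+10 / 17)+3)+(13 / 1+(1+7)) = 1373 / 51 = 26.92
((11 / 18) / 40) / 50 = 11 / 36000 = 0.00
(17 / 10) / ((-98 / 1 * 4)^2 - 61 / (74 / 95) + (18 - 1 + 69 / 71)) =44659 / 4035168175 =0.00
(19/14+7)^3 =1601613/2744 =583.68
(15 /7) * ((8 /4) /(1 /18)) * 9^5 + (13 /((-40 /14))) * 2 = 318863963 /70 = 4555199.47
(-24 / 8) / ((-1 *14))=3 / 14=0.21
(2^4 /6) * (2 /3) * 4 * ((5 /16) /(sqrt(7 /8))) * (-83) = -3320 * sqrt(14) /63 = -197.18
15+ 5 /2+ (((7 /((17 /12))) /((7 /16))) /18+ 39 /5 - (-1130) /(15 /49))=1895803 /510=3717.26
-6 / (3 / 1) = -2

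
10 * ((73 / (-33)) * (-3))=66.36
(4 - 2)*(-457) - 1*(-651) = -263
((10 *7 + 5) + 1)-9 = 67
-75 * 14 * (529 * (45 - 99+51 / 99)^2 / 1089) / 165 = -115356781750 / 13045131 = -8842.90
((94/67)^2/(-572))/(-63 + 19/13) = 2209/39503200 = 0.00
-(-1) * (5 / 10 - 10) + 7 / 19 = -347 / 38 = -9.13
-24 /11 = -2.18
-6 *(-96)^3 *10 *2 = 106168320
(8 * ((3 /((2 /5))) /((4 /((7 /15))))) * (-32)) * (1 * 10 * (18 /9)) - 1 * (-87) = -4393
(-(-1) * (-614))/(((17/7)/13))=-55874/17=-3286.71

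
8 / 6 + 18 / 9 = 10 / 3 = 3.33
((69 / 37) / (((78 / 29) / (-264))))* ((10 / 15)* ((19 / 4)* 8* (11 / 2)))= -25504.08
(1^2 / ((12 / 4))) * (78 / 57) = 26 / 57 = 0.46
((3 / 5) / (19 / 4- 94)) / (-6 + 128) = -2 / 36295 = -0.00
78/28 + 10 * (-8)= -1081/14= -77.21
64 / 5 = 12.80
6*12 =72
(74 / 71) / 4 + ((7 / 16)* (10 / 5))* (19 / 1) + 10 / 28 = 68557 / 3976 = 17.24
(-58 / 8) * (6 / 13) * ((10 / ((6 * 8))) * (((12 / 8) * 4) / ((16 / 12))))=-1305 / 416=-3.14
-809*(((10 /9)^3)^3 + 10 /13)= -13651231756010 /5036466357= -2710.48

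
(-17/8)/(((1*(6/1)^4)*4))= -17/41472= -0.00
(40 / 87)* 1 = 40 / 87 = 0.46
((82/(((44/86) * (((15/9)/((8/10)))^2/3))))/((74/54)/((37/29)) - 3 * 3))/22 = -5140908/8091875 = -0.64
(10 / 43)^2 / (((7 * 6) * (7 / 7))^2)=25 / 815409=0.00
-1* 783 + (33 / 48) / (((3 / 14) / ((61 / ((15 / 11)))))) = -639.48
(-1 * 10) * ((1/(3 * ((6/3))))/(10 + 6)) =-5/48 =-0.10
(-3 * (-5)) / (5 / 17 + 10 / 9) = 459 / 43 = 10.67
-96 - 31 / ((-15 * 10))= -14369 / 150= -95.79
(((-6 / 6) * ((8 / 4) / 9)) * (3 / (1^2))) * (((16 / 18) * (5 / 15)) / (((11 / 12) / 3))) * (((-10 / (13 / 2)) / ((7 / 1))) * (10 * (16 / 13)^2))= 3276800 / 1522521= 2.15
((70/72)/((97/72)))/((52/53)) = 0.74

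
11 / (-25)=-11 / 25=-0.44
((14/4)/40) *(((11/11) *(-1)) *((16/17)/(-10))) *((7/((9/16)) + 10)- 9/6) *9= 2639/1700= 1.55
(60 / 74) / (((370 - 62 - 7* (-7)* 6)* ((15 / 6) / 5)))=30 / 11137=0.00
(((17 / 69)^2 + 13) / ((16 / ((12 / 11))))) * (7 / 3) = 2.08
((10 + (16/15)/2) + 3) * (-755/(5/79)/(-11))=2421587/165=14676.28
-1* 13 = -13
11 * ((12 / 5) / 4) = 33 / 5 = 6.60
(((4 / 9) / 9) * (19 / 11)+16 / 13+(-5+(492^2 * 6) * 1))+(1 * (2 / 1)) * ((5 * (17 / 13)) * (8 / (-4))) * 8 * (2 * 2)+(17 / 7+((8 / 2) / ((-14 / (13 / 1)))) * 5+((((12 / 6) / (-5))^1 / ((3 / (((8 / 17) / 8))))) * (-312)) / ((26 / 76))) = 10003808179528 / 6891885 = 1451534.40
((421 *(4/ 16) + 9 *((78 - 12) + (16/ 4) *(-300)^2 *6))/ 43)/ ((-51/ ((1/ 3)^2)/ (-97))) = 7542991309/ 78948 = 95543.79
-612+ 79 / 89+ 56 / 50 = -1357233 / 2225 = -609.99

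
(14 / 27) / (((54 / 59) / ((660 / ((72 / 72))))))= 90860 / 243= 373.91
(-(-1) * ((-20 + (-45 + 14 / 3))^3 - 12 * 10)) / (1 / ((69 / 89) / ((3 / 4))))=-545834252 / 2403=-227147.00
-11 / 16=-0.69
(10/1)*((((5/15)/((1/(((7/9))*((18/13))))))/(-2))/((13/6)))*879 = -123060/169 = -728.17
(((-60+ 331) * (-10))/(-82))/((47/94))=2710/41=66.10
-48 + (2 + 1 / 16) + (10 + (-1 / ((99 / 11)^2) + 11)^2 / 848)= -199154375 / 5563728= -35.80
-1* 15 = -15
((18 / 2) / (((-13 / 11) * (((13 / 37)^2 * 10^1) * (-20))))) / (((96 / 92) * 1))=1039071 / 3515200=0.30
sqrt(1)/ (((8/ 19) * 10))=19/ 80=0.24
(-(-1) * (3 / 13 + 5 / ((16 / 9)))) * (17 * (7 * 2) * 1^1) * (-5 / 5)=-75327 / 104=-724.30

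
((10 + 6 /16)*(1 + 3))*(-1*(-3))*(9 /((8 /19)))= 42579 /16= 2661.19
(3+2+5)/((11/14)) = 140/11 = 12.73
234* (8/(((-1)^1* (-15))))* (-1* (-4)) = 2496/5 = 499.20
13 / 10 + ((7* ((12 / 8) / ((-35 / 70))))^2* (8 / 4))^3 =6861289693 / 10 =686128969.30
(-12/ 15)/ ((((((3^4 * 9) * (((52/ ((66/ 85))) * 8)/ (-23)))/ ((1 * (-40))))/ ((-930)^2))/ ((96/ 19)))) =-311210240/ 37791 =-8235.04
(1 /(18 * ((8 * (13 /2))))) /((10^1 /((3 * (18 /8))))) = 3 /4160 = 0.00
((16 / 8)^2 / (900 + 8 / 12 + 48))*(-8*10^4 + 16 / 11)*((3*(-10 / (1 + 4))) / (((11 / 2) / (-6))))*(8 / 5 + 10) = -22048879104 / 860915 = -25610.98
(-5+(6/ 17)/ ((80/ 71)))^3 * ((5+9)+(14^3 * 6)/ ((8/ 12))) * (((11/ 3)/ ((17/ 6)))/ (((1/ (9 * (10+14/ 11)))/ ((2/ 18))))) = -2479594301810003/ 66816800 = -37110342.04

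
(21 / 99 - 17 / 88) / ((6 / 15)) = 25 / 528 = 0.05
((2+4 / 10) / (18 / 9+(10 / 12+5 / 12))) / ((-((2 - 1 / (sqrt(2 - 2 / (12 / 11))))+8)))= -48 / 611 - 24 *sqrt(6) / 3055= -0.10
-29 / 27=-1.07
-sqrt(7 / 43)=-sqrt(301) / 43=-0.40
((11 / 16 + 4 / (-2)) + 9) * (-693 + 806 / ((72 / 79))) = 282449 / 192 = 1471.09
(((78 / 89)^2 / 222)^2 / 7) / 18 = 57122 / 601258895503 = 0.00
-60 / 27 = -20 / 9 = -2.22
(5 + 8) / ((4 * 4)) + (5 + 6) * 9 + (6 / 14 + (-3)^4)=181.24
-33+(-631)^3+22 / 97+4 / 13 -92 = -316813281202 / 1261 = -251239715.47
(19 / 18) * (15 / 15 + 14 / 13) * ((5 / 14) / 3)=95 / 364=0.26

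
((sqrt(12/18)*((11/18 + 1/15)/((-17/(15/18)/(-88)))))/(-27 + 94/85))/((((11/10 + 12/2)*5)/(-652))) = 8749840*sqrt(6)/12657951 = 1.69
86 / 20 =43 / 10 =4.30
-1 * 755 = -755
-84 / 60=-7 / 5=-1.40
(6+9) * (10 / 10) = 15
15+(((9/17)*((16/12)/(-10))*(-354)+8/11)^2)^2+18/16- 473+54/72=2670936965118866143/6114154805000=436844.84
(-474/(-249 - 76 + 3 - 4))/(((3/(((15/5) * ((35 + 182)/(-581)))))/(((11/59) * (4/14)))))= -161634/5587477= -0.03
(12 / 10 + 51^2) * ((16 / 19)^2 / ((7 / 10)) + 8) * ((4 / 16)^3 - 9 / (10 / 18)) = -191842159743 / 505400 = -379584.80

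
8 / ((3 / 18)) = 48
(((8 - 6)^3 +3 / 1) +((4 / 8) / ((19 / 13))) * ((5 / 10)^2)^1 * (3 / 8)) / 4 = 13415 / 4864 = 2.76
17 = 17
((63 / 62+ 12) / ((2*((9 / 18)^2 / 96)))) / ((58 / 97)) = 3757392 / 899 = 4179.52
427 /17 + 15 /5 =478 /17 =28.12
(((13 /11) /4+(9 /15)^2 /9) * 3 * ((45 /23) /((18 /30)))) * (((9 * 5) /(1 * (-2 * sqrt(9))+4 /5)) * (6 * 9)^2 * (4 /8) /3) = -181575675 /13156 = -13801.74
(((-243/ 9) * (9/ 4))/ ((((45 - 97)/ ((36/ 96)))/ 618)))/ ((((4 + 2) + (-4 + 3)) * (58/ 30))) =675783/ 24128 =28.01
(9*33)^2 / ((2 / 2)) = 88209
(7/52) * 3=0.40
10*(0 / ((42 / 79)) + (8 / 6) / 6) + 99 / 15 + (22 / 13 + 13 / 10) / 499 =5154179 / 583830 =8.83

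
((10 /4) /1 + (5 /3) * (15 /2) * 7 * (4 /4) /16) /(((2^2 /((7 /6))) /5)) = 11.62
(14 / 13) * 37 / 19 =518 / 247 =2.10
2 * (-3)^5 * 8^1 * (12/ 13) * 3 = -139968/ 13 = -10766.77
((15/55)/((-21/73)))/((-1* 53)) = 73/4081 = 0.02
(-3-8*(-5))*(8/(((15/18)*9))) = 592/15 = 39.47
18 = 18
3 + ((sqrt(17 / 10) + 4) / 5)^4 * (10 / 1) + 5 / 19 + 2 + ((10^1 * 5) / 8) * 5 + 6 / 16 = 49.55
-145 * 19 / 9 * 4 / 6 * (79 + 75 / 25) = -16734.07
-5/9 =-0.56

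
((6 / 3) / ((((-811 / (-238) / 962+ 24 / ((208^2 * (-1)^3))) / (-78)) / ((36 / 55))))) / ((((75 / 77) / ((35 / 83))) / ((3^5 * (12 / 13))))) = -489927096981504 / 147605125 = -3319174.03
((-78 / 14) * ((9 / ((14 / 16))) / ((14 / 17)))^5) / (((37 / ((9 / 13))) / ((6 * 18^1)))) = -250348290616922112 / 73161089491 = -3421877.56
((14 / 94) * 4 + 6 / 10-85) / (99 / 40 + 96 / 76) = -2993488 / 133527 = -22.42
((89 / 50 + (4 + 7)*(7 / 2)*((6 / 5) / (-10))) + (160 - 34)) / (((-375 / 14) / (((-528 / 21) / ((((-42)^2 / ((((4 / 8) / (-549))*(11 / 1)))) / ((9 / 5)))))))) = -1490236 / 1260984375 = -0.00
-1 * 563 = -563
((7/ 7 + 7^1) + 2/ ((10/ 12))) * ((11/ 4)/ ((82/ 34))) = 2431/ 205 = 11.86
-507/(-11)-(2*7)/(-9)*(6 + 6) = 2137/33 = 64.76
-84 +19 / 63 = -5273 / 63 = -83.70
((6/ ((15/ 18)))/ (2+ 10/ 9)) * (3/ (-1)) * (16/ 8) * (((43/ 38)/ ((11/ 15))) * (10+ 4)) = -62694/ 209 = -299.97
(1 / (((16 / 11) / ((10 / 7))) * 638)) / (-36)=-5 / 116928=-0.00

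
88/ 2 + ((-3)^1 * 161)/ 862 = 37445/ 862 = 43.44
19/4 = 4.75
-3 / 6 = -1 / 2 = -0.50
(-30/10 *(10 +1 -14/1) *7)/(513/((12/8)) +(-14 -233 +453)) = 63/548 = 0.11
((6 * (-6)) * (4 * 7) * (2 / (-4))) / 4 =126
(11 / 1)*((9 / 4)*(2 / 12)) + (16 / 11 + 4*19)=7179 / 88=81.58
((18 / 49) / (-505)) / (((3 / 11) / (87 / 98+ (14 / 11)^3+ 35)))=-14850117 / 146713105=-0.10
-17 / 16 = -1.06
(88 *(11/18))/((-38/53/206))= -2642156/171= -15451.20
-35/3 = -11.67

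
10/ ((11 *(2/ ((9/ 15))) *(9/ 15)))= 5/ 11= 0.45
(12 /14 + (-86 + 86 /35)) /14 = -1447 /245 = -5.91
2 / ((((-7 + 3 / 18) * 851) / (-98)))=1176 / 34891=0.03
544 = 544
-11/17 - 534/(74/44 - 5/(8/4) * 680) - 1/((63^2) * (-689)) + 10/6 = 2317174986299/1736964658611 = 1.33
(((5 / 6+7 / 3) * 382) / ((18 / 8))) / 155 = 14516 / 4185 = 3.47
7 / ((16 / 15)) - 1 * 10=-55 / 16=-3.44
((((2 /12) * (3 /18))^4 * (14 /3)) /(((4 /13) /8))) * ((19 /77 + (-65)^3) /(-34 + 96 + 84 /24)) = -45816563 /151270416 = -0.30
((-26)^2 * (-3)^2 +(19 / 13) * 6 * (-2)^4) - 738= 71322 / 13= 5486.31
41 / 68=0.60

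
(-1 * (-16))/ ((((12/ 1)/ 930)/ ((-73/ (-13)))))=90520/ 13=6963.08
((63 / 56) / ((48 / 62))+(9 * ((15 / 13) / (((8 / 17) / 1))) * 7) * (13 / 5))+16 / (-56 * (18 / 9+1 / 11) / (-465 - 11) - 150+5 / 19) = 13698206105 / 33993024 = 402.97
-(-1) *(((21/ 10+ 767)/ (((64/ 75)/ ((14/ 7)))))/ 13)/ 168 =38455/ 46592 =0.83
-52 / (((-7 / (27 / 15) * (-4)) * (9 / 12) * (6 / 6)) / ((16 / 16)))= -156 / 35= -4.46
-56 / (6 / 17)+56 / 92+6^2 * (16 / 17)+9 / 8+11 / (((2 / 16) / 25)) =19490093 / 9384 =2076.95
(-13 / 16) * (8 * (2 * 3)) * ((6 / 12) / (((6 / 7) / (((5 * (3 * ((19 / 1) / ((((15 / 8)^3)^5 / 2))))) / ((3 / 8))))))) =-243335117366362112 / 87578778076171875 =-2.78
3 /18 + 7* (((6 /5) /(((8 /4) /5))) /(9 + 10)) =1.27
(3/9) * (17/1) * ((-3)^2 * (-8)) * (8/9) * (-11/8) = 1496/3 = 498.67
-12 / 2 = -6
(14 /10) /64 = 7 /320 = 0.02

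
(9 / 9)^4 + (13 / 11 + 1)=35 / 11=3.18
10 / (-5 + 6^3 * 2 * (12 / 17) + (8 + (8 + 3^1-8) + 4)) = 85 / 2677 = 0.03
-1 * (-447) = 447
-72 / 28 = -18 / 7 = -2.57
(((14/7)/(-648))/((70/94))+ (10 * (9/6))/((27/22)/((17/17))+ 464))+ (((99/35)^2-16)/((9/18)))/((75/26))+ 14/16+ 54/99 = -1830988971631/446849865000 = -4.10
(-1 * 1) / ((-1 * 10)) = 0.10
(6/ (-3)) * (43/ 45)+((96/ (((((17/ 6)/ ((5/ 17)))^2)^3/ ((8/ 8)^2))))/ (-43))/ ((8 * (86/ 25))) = -92645097351603215654/ 48477083248702264005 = -1.91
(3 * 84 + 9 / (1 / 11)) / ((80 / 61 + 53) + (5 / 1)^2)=4.43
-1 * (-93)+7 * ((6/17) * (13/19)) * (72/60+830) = 2419371/1615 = 1498.06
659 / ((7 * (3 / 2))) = 1318 / 21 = 62.76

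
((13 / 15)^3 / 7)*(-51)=-37349 / 7875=-4.74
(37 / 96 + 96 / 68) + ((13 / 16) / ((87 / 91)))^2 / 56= 476996135 / 263522304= 1.81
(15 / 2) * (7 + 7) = 105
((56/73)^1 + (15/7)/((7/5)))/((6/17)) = 139723/21462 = 6.51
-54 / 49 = -1.10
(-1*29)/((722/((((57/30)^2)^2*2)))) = -10469/10000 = -1.05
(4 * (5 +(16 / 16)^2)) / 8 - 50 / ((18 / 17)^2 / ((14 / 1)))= -50332 / 81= -621.38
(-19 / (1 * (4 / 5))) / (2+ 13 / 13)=-7.92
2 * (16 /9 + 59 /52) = 1363 /234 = 5.82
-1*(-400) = 400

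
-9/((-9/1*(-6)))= -1/6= -0.17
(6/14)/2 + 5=73/14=5.21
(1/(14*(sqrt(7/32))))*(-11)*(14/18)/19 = -22*sqrt(14)/1197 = -0.07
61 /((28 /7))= 61 /4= 15.25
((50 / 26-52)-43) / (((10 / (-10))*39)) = 1210 / 507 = 2.39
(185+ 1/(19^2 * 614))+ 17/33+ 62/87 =39503176837/212122878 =186.23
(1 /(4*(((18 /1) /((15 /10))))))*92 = 23 /12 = 1.92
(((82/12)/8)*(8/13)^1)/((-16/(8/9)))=-41/1404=-0.03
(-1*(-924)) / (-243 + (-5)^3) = -2.51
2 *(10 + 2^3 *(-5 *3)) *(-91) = 20020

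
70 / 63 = 10 / 9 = 1.11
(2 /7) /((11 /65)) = 130 /77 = 1.69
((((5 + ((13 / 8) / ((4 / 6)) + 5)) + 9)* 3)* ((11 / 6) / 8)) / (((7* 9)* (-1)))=-539 / 2304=-0.23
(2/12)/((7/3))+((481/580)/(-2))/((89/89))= -2787/8120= -0.34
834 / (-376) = -417 / 188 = -2.22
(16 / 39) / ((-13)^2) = 16 / 6591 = 0.00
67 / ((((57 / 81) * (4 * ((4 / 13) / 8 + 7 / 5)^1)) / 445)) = 52325325 / 7106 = 7363.54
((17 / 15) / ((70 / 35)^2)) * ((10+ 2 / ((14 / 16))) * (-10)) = -731 / 21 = -34.81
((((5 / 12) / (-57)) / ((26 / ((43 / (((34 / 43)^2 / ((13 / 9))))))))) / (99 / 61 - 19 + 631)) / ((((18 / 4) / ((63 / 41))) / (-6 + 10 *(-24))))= 169747445 / 44395262136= 0.00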